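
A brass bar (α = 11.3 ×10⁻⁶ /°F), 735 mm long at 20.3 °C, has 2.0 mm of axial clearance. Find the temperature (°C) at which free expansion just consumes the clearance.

154 °C

α = 11.3×10⁻⁶/°F × 9/5 = 20.3×10⁻⁶/K.
α·L₀·ΔT = 2.0 mm ⇒ ΔT = 2.0 / (20.3×10⁻⁶ × 735.0) = 133.8 K.
T = 20.3 + 133.8 = 154.1 °C.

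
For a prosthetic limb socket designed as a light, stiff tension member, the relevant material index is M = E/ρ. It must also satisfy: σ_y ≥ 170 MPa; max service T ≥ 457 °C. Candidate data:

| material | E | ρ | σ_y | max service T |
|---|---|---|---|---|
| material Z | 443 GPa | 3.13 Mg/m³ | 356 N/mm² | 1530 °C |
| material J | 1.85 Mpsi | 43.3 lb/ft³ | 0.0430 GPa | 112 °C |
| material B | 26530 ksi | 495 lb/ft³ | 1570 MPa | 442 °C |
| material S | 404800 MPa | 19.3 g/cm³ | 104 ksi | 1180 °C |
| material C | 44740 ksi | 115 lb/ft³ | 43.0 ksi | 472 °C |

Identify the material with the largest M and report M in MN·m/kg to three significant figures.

material C, M = 167 MN·m/kg

Screen on constraints: σ_y ≥ 170 MPa; max service T ≥ 457 °C. Survivors: material Z, material S, material C.
In SI units:
  material Z: E = 443.0 GPa, ρ = 3130 kg/m³
  material S: E = 404.8 GPa, ρ = 19300 kg/m³
  material C: E = 308.5 GPa, ρ = 1842 kg/m³
  material C: M = 167 MN·m/kg
  material Z: M = 142 MN·m/kg
  material S: M = 21.0 MN·m/kg
Material C ranks first.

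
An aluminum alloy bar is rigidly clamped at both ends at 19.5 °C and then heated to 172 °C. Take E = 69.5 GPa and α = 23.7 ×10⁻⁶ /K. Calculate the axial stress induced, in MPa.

251 MPa

ΔT = 152.5 K. Constrained thermal stress σ = E·α·ΔT = 69.50×10³ MPa × 23.7×10⁻⁶ × 152.5 = 251 MPa (compressive).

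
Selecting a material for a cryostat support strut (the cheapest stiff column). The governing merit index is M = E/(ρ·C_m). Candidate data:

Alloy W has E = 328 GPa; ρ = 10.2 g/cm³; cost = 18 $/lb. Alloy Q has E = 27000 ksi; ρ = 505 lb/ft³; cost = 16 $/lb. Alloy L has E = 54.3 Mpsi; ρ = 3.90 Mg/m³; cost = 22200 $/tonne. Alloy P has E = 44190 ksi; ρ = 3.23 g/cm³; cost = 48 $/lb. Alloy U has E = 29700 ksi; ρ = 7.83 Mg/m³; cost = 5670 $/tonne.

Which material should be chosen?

alloy U

Normalizing units and computing the index:
  alloy W: E = 328.0 GPa, ρ = 10200 kg/m³, cost = 39.68 $/kg
  alloy Q: E = 186.2 GPa, ρ = 8089 kg/m³, cost = 35.27 $/kg
  alloy L: E = 374.4 GPa, ρ = 3900 kg/m³, cost = 22.20 $/kg
  alloy P: E = 304.7 GPa, ρ = 3230 kg/m³, cost = 105.8 $/kg
  alloy U: E = 204.8 GPa, ρ = 7830 kg/m³, cost = 5.670 $/kg
  alloy U: M = 4.61 MN·m per $
  alloy L: M = 4.32 MN·m per $
  alloy P: M = 0.891 MN·m per $
  alloy W: M = 0.810 MN·m per $
  alloy Q: M = 0.652 MN·m per $
The maximum is for alloy U.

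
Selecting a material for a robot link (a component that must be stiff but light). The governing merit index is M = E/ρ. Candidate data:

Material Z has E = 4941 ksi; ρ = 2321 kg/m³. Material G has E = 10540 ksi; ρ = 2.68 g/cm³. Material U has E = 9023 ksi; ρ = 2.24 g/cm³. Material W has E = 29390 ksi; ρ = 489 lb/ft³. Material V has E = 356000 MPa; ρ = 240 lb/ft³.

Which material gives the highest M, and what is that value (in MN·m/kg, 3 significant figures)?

material V, M = 92.6 MN·m/kg

In SI units:
  material Z: E = 34.07 GPa, ρ = 2321 kg/m³
  material G: E = 72.67 GPa, ρ = 2680 kg/m³
  material U: E = 62.21 GPa, ρ = 2240 kg/m³
  material W: E = 202.6 GPa, ρ = 7833 kg/m³
  material V: E = 356.0 GPa, ρ = 3844 kg/m³
  material V: M = 92.6 MN·m/kg
  material U: M = 27.8 MN·m/kg
  material G: M = 27.1 MN·m/kg
  material W: M = 25.9 MN·m/kg
  material Z: M = 14.7 MN·m/kg
Material V has the largest M.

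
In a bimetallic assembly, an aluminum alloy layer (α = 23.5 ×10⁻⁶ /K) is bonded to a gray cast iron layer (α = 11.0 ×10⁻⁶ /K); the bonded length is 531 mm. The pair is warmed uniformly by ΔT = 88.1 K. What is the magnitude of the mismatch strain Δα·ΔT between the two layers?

Δα = |23.5 − 11.0|×10⁻⁶/K = 12.5×10⁻⁶/K.
Mismatch strain = Δα·ΔT = 12.5×10⁻⁶ × 88.1 = 1.10×10⁻³.

1.10×10⁻³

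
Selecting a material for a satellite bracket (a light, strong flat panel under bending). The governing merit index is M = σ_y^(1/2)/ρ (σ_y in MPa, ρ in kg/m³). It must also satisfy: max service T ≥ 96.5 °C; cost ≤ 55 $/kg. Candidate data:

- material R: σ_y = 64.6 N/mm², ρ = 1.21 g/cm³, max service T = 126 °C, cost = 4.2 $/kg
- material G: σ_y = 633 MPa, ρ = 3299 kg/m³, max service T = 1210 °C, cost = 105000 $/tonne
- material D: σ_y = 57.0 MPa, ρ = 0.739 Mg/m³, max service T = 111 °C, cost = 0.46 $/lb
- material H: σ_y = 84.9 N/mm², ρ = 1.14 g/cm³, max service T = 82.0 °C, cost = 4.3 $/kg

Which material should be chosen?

material D

Screen on constraints: max service T ≥ 96.5 °C; cost ≤ 55 $/kg. Survivors: material R, material D.
In SI units:
  material R: σ_y = 64.60 MPa, ρ = 1210 kg/m³
  material D: σ_y = 57.00 MPa, ρ = 739.0 kg/m³
  material D: M = 10.2×10⁻³
  material R: M = 6.64×10⁻³
Material D ranks first.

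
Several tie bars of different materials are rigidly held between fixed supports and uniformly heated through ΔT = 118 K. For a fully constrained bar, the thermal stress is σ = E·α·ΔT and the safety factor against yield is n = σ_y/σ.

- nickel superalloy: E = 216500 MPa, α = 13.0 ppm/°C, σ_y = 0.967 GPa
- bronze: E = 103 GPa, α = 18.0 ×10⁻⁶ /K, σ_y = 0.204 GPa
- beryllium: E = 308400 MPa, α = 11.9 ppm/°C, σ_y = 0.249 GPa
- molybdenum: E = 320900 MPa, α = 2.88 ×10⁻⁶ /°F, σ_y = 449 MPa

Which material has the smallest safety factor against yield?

Per material, after unit conversion:
  nickel superalloy: E = 216.5, α = 13.0, σ_y = 967.0 → σ = 332 MPa, n = 2.91
  bronze: E = 103.0, α = 18.0, σ_y = 204.0 → σ = 219 MPa, n = 0.932
  beryllium: E = 308.4, α = 11.9, σ_y = 249.0 → σ = 433 MPa, n = 0.575
  molybdenum: E = 320.9, α = 5.18, σ_y = 449.0 → σ = 196 MPa, n = 2.29
The minimum is beryllium at n = 0.575.

beryllium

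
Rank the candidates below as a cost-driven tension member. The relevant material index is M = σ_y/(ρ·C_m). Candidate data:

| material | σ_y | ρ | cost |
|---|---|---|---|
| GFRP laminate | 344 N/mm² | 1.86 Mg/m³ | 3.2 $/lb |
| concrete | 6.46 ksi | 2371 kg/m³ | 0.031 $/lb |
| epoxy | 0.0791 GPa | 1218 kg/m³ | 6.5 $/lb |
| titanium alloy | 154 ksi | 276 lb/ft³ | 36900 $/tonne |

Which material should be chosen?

After converting to SI:
  GFRP laminate: σ_y = 344.0 MPa, ρ = 1860 kg/m³, cost = 7.055 $/kg
  concrete: σ_y = 44.54 MPa, ρ = 2371 kg/m³, cost = 0.06834 $/kg
  epoxy: σ_y = 79.10 MPa, ρ = 1218 kg/m³, cost = 14.33 $/kg
  titanium alloy: σ_y = 1062 MPa, ρ = 4421 kg/m³, cost = 36.90 $/kg
  concrete: M = 275 kN·m per $
  GFRP laminate: M = 26.2 kN·m per $
  titanium alloy: M = 6.51 kN·m per $
  epoxy: M = 4.53 kN·m per $
The maximum is for concrete.

concrete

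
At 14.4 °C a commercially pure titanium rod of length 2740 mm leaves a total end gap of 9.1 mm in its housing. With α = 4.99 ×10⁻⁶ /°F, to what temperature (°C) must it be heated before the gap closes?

α = 4.99×10⁻⁶/°F × 9/5 = 8.98×10⁻⁶/K.
α·L₀·ΔT = 9.1 mm ⇒ ΔT = 9.1 / (8.98×10⁻⁶ × 2740.0) = 369.8 K.
T = 14.4 + 369.8 = 384.2 °C.

384 °C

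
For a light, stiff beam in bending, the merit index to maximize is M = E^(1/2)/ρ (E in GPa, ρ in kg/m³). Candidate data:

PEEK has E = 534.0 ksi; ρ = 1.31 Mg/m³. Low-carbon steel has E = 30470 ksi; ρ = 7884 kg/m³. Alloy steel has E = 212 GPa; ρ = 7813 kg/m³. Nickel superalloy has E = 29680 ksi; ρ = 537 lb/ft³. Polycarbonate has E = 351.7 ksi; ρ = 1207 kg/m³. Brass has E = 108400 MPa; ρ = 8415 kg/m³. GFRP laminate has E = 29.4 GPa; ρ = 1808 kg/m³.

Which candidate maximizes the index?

GFRP laminate

Putting every candidate on a common basis:
  PEEK: E = 3.682 GPa, ρ = 1310 kg/m³
  low-carbon steel: E = 210.1 GPa, ρ = 7884 kg/m³
  alloy steel: E = 212.0 GPa, ρ = 7813 kg/m³
  nickel superalloy: E = 204.6 GPa, ρ = 8602 kg/m³
  polycarbonate: E = 2.425 GPa, ρ = 1207 kg/m³
  brass: E = 108.4 GPa, ρ = 8415 kg/m³
  GFRP laminate: E = 29.40 GPa, ρ = 1808 kg/m³
  GFRP laminate: M = 3.00×10⁻³
  alloy steel: M = 1.86×10⁻³
  low-carbon steel: M = 1.84×10⁻³
  nickel superalloy: M = 1.66×10⁻³
  PEEK: M = 1.46×10⁻³
  polycarbonate: M = 1.29×10⁻³
  brass: M = 1.24×10⁻³
Highest index: GFRP laminate.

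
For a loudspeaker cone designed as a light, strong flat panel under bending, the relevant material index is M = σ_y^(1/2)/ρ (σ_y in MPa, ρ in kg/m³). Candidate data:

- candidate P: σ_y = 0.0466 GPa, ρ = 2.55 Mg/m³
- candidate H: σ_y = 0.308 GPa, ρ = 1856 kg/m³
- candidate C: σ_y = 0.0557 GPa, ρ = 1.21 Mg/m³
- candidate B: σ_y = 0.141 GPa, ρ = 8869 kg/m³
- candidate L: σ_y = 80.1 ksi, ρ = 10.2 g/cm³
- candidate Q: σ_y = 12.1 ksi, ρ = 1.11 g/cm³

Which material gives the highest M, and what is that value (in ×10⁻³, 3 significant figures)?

In SI units:
  candidate P: σ_y = 46.60 MPa, ρ = 2550 kg/m³
  candidate H: σ_y = 308.0 MPa, ρ = 1856 kg/m³
  candidate C: σ_y = 55.70 MPa, ρ = 1210 kg/m³
  candidate B: σ_y = 141.0 MPa, ρ = 8869 kg/m³
  candidate L: σ_y = 552.3 MPa, ρ = 10200 kg/m³
  candidate Q: σ_y = 83.43 MPa, ρ = 1110 kg/m³
  candidate H: M = 9.46×10⁻³
  candidate Q: M = 8.23×10⁻³
  candidate C: M = 6.17×10⁻³
  candidate P: M = 2.68×10⁻³
  candidate L: M = 2.30×10⁻³
  candidate B: M = 1.34×10⁻³
Candidate H ranks first.

candidate H, M = 9.46×10⁻³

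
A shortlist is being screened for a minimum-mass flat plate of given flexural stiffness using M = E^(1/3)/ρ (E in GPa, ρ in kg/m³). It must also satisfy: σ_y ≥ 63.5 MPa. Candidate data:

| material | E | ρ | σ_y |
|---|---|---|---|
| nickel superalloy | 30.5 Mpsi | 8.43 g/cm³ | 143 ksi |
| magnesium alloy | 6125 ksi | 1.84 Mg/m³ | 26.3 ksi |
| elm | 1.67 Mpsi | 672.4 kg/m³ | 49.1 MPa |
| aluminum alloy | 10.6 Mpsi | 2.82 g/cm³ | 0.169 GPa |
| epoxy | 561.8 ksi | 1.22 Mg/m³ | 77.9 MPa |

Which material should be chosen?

magnesium alloy

Screen on constraints: σ_y ≥ 63.5 MPa. Survivors: nickel superalloy, magnesium alloy, aluminum alloy, epoxy.
In SI units:
  nickel superalloy: E = 210.3 GPa, ρ = 8430 kg/m³
  magnesium alloy: E = 42.23 GPa, ρ = 1840 kg/m³
  aluminum alloy: E = 73.08 GPa, ρ = 2820 kg/m³
  epoxy: E = 3.873 GPa, ρ = 1220 kg/m³
  magnesium alloy: M = 1.89×10⁻³
  aluminum alloy: M = 1.48×10⁻³
  epoxy: M = 1.29×10⁻³
  nickel superalloy: M = 0.705×10⁻³
Magnesium alloy has the largest M.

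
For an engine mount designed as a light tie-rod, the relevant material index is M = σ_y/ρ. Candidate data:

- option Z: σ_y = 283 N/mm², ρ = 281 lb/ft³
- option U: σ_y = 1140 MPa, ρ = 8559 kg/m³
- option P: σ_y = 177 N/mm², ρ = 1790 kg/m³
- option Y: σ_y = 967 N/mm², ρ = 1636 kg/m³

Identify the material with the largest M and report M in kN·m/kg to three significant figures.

Putting every candidate on a common basis:
  option Z: σ_y = 283.0 MPa, ρ = 4501 kg/m³
  option U: σ_y = 1140 MPa, ρ = 8559 kg/m³
  option P: σ_y = 177.0 MPa, ρ = 1790 kg/m³
  option Y: σ_y = 967.0 MPa, ρ = 1636 kg/m³
  option Y: M = 591 kN·m/kg
  option U: M = 133 kN·m/kg
  option P: M = 98.9 kN·m/kg
  option Z: M = 62.9 kN·m/kg
Option Y ranks first.

option Y, M = 591 kN·m/kg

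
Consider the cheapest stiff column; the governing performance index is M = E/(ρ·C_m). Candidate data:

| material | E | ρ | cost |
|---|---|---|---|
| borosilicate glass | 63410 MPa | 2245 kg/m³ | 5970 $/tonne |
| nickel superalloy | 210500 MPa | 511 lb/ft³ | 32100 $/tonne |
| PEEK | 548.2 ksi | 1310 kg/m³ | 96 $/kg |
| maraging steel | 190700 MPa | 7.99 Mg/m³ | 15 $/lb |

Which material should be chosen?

Normalizing units and computing the index:
  borosilicate glass: E = 63.41 GPa, ρ = 2245 kg/m³, cost = 5.970 $/kg
  nickel superalloy: E = 210.5 GPa, ρ = 8185 kg/m³, cost = 32.10 $/kg
  PEEK: E = 3.780 GPa, ρ = 1310 kg/m³, cost = 96.00 $/kg
  maraging steel: E = 190.7 GPa, ρ = 7990 kg/m³, cost = 33.07 $/kg
  borosilicate glass: M = 4.73 MN·m per $
  nickel superalloy: M = 0.801 MN·m per $
  maraging steel: M = 0.722 MN·m per $
  PEEK: M = 0.0301 MN·m per $
Highest index: borosilicate glass.

borosilicate glass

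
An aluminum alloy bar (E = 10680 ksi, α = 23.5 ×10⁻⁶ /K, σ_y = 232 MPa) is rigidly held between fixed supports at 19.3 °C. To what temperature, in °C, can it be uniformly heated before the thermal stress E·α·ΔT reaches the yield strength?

E = 10680 ksi = 73.64 GPa.
E·α·ΔT = 232.0 MPa ⇒ ΔT = 232.0 / (73.64×10³ × 23.5×10⁻⁶) = 134.1 K.
T = 19.3 + 134.1 = 153.4 °C.

153 °C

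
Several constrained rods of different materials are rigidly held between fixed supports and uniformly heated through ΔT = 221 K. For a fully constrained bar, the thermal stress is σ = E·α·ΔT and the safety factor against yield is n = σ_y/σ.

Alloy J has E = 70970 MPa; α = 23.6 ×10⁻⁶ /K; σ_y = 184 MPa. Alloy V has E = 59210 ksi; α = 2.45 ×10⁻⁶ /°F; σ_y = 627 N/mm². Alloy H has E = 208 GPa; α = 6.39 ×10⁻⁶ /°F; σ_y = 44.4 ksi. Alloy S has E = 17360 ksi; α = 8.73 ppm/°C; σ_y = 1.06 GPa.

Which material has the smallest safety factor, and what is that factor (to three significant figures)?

alloy J, n = 0.497

With everything in SI (GPa, ×10⁻⁶/K, MPa):
  alloy J: E = 70.97, α = 23.6, σ_y = 184.0 → σ = 370 MPa, n = 0.497
  alloy V: E = 408.2, α = 4.41, σ_y = 627.0 → σ = 398 MPa, n = 1.58
  alloy H: E = 208.0, α = 11.5, σ_y = 306.1 → σ = 529 MPa, n = 0.579
  alloy S: E = 119.7, α = 8.73, σ_y = 1060 → σ = 231 MPa, n = 4.59
Smallest n: alloy J with n = 0.497.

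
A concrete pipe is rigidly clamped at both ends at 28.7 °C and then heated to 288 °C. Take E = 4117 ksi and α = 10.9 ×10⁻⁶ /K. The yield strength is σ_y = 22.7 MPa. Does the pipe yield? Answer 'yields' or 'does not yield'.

yields

E = 4117 ksi = 28.39 GPa.
ΔT = 259.3 K. Constrained thermal stress σ = E·α·ΔT = 28.39×10³ MPa × 10.9×10⁻⁶ × 259.3 = 80.2 MPa (compressive).
Compare to σ_y = 22.7 MPa: σ ≥ σ_y, so it yields.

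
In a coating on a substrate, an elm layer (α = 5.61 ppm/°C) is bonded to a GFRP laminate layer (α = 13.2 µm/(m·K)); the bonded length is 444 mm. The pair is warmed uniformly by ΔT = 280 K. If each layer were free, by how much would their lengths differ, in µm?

Δα = |5.61 − 13.2|×10⁻⁶/K = 7.59×10⁻⁶/K.
ΔL_mismatch = Δα·L·ΔT = 7.59×10⁻⁶ × 444.0 mm × 280.0 K = 944 µm.

944 µm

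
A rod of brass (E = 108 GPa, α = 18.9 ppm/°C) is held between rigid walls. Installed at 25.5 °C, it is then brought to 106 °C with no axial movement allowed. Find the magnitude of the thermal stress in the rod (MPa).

164 MPa

ΔT = 80.50 K. Constrained thermal stress σ = E·α·ΔT = 108.0×10³ MPa × 18.9×10⁻⁶ × 80.50 = 164 MPa (compressive).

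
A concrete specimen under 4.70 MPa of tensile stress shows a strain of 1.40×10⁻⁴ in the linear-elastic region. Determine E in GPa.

E = σ/ε = 4.70 MPa / 1.40×10⁻⁴ = 33570 MPa = 33.6 GPa.

33.6 GPa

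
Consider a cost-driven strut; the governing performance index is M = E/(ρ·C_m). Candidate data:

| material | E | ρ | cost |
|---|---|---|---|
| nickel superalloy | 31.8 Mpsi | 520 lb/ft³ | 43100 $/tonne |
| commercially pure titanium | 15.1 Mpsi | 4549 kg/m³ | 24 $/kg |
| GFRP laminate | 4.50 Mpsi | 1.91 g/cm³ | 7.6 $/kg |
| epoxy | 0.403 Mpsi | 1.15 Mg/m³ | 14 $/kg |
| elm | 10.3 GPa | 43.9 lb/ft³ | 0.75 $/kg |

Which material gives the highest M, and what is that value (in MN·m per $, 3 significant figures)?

Convert each candidate to consistent units, then evaluate M:
  nickel superalloy: E = 219.3 GPa, ρ = 8330 kg/m³, cost = 43.10 $/kg
  commercially pure titanium: E = 104.1 GPa, ρ = 4549 kg/m³, cost = 24.00 $/kg
  GFRP laminate: E = 31.03 GPa, ρ = 1910 kg/m³, cost = 7.600 $/kg
  epoxy: E = 2.779 GPa, ρ = 1150 kg/m³, cost = 14.00 $/kg
  elm: E = 10.30 GPa, ρ = 703.2 kg/m³, cost = 0.7500 $/kg
  elm: M = 19.5 MN·m per $
  GFRP laminate: M = 2.14 MN·m per $
  commercially pure titanium: M = 0.954 MN·m per $
  nickel superalloy: M = 0.611 MN·m per $
  epoxy: M = 0.173 MN·m per $
Highest index: elm.

elm, M = 19.5 MN·m per $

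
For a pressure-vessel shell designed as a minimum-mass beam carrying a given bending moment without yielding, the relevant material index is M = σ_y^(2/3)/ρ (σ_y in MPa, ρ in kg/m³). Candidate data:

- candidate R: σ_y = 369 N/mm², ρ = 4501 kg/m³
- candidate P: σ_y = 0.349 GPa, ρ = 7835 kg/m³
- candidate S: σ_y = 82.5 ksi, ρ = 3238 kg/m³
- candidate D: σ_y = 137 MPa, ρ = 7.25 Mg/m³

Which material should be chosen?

candidate S

After converting to SI:
  candidate R: σ_y = 369.0 MPa, ρ = 4501 kg/m³
  candidate P: σ_y = 349.0 MPa, ρ = 7835 kg/m³
  candidate S: σ_y = 568.8 MPa, ρ = 3238 kg/m³
  candidate D: σ_y = 137.0 MPa, ρ = 7250 kg/m³
  candidate S: M = 21.2×10⁻³
  candidate R: M = 11.4×10⁻³
  candidate P: M = 6.33×10⁻³
  candidate D: M = 3.67×10⁻³
The maximum is for candidate S.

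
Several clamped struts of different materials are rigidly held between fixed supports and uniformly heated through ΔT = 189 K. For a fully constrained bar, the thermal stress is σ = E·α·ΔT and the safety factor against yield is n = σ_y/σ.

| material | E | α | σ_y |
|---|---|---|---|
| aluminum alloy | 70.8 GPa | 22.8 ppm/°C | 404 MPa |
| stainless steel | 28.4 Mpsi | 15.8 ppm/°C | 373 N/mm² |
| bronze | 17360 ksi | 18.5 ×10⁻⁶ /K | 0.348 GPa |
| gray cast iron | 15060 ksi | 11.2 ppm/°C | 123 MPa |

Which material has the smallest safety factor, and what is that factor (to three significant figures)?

gray cast iron, n = 0.560

Per material, after unit conversion:
  aluminum alloy: E = 70.80, α = 22.8, σ_y = 404.0 → σ = 305 MPa, n = 1.32
  stainless steel: E = 195.8, α = 15.8, σ_y = 373.0 → σ = 585 MPa, n = 0.638
  bronze: E = 119.7, α = 18.5, σ_y = 348.0 → σ = 419 MPa, n = 0.832
  gray cast iron: E = 103.8, α = 11.2, σ_y = 123.0 → σ = 220 MPa, n = 0.560
Gray cast iron has the lowest safety factor, n = 0.560.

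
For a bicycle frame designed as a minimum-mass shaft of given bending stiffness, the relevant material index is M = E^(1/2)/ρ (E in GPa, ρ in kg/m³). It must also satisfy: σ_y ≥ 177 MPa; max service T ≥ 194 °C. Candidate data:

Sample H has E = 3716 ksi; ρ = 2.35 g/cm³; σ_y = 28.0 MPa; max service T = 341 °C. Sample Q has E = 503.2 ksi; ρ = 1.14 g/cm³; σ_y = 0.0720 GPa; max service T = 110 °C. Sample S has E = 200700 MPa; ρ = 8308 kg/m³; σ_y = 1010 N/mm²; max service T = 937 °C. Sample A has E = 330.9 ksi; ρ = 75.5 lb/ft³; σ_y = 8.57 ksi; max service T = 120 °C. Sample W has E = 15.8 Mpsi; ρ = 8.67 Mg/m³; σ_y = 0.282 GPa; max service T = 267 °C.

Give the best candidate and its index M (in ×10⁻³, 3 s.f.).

Screen on constraints: σ_y ≥ 177 MPa; max service T ≥ 194 °C. Survivors: sample S, sample W.
In SI units:
  sample S: E = 200.7 GPa, ρ = 8308 kg/m³
  sample W: E = 108.9 GPa, ρ = 8670 kg/m³
  sample S: M = 1.71×10⁻³
  sample W: M = 1.20×10⁻³
Sample S ranks first.

sample S, M = 1.71×10⁻³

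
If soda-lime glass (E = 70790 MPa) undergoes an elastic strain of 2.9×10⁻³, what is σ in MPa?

E = 70790 MPa = 70.79 GPa.
σ = E·ε = 70790 MPa × 2.9×10⁻³ = 205 MPa.

205 MPa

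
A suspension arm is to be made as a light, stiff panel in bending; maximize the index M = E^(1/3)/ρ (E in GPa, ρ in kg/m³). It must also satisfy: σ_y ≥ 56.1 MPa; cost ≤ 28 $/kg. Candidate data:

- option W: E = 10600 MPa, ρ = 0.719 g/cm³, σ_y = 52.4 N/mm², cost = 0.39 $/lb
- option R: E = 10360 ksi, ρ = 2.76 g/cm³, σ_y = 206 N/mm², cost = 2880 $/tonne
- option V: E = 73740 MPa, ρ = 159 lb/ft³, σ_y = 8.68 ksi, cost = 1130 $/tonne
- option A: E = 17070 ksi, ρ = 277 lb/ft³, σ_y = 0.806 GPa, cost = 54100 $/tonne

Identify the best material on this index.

option V

Screen on constraints: σ_y ≥ 56.1 MPa; cost ≤ 28 $/kg. Survivors: option R, option V.
Convert each candidate to consistent units, then evaluate M:
  option R: E = 71.43 GPa, ρ = 2760 kg/m³
  option V: E = 73.74 GPa, ρ = 2547 kg/m³
  option V: M = 1.65×10⁻³
  option R: M = 1.50×10⁻³
Option V ranks first.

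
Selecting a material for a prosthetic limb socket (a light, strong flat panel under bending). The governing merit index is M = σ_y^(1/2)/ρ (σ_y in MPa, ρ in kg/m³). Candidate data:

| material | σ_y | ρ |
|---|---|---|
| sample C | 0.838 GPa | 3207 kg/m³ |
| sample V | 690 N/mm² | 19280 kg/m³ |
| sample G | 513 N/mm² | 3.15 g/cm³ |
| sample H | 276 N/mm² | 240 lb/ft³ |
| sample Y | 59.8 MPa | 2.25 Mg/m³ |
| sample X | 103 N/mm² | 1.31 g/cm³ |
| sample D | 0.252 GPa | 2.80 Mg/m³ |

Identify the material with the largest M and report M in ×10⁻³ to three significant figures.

After converting to SI:
  sample C: σ_y = 838.0 MPa, ρ = 3207 kg/m³
  sample V: σ_y = 690.0 MPa, ρ = 19280 kg/m³
  sample G: σ_y = 513.0 MPa, ρ = 3150 kg/m³
  sample H: σ_y = 276.0 MPa, ρ = 3844 kg/m³
  sample Y: σ_y = 59.80 MPa, ρ = 2250 kg/m³
  sample X: σ_y = 103.0 MPa, ρ = 1310 kg/m³
  sample D: σ_y = 252.0 MPa, ρ = 2800 kg/m³
  sample C: M = 9.03×10⁻³
  sample X: M = 7.75×10⁻³
  sample G: M = 7.19×10⁻³
  sample D: M = 5.67×10⁻³
  sample H: M = 4.32×10⁻³
  sample Y: M = 3.44×10⁻³
  sample V: M = 1.36×10⁻³
Sample C ranks first.

sample C, M = 9.03×10⁻³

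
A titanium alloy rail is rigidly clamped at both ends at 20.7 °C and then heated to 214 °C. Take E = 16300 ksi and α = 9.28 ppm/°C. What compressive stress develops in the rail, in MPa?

202 MPa

E = 16300 ksi = 112.4 GPa.
ΔT = 193.3 K. Constrained thermal stress σ = E·α·ΔT = 112.4×10³ MPa × 9.28×10⁻⁶ × 193.3 = 202 MPa (compressive).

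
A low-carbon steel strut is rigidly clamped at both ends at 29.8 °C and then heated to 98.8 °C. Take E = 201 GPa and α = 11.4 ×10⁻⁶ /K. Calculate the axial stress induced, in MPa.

158 MPa

ΔT = 69.00 K. Constrained thermal stress σ = E·α·ΔT = 201.0×10³ MPa × 11.4×10⁻⁶ × 69.00 = 158 MPa (compressive).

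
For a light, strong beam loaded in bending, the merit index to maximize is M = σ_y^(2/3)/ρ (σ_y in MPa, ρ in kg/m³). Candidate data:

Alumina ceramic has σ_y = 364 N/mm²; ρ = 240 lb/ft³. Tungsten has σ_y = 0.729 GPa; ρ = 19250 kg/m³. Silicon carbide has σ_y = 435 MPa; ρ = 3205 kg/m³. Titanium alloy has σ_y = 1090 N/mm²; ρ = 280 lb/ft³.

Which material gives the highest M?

In SI units:
  alumina ceramic: σ_y = 364.0 MPa, ρ = 3844 kg/m³
  tungsten: σ_y = 729.0 MPa, ρ = 19250 kg/m³
  silicon carbide: σ_y = 435.0 MPa, ρ = 3205 kg/m³
  titanium alloy: σ_y = 1090 MPa, ρ = 4485 kg/m³
  titanium alloy: M = 23.6×10⁻³
  silicon carbide: M = 17.9×10⁻³
  alumina ceramic: M = 13.3×10⁻³
  tungsten: M = 4.21×10⁻³
The maximum is for titanium alloy.

titanium alloy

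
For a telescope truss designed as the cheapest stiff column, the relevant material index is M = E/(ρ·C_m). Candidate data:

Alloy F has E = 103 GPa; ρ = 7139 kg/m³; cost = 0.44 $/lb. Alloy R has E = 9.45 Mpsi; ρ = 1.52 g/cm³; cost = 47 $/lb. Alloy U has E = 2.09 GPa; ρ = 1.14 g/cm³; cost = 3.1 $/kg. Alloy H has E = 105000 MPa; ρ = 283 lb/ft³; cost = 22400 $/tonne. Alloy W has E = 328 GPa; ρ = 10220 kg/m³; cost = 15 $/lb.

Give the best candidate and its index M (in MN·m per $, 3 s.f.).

alloy F, M = 14.9 MN·m per $

In SI units:
  alloy F: E = 103.0 GPa, ρ = 7139 kg/m³, cost = 0.9700 $/kg
  alloy R: E = 65.16 GPa, ρ = 1520 kg/m³, cost = 103.6 $/kg
  alloy U: E = 2.090 GPa, ρ = 1140 kg/m³, cost = 3.100 $/kg
  alloy H: E = 105.0 GPa, ρ = 4533 kg/m³, cost = 22.40 $/kg
  alloy W: E = 328.0 GPa, ρ = 10220 kg/m³, cost = 33.07 $/kg
  alloy F: M = 14.9 MN·m per $
  alloy H: M = 1.03 MN·m per $
  alloy W: M = 0.971 MN·m per $
  alloy U: M = 0.591 MN·m per $
  alloy R: M = 0.414 MN·m per $
Alloy F ranks first.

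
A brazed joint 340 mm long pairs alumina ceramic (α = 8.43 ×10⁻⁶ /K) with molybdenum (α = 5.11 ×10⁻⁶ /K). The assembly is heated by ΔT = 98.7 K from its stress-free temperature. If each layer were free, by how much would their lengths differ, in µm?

111 µm

Δα = |8.43 − 5.11|×10⁻⁶/K = 3.32×10⁻⁶/K.
ΔL_mismatch = Δα·L·ΔT = 3.32×10⁻⁶ × 340.0 mm × 98.7 K = 111 µm.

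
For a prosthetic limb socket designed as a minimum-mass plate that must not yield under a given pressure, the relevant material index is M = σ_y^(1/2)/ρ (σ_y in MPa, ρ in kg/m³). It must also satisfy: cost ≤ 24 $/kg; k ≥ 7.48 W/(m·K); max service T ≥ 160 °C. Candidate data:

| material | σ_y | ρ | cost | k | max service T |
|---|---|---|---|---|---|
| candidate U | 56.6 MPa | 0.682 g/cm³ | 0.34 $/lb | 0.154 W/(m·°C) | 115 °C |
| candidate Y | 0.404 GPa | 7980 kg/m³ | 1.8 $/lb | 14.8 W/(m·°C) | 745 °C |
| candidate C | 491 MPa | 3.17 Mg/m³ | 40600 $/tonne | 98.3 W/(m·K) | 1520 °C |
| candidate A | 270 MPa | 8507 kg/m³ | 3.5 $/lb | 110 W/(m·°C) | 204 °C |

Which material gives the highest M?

candidate Y

Screen on constraints: cost ≤ 24 $/kg; k ≥ 7.48 W/(m·K); max service T ≥ 160 °C. Survivors: candidate Y, candidate A.
Convert each candidate to consistent units, then evaluate M:
  candidate Y: σ_y = 404.0 MPa, ρ = 7980 kg/m³
  candidate A: σ_y = 270.0 MPa, ρ = 8507 kg/m³
  candidate Y: M = 2.52×10⁻³
  candidate A: M = 1.93×10⁻³
The maximum is for candidate Y.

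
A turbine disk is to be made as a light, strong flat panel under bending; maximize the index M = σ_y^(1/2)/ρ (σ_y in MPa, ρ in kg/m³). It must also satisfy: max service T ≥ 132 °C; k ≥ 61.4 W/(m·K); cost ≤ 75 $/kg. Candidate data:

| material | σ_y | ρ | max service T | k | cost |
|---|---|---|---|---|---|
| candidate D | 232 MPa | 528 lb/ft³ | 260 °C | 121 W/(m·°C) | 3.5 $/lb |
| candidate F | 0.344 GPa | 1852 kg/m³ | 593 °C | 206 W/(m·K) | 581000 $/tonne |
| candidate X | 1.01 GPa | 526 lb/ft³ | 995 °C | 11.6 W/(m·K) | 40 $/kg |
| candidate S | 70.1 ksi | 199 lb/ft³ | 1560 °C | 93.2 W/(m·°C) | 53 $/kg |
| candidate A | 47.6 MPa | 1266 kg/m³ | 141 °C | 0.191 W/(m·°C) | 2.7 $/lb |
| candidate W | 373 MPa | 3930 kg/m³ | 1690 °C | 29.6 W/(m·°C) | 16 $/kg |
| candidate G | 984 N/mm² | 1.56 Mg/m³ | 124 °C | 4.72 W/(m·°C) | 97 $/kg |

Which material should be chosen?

Screen on constraints: max service T ≥ 132 °C; k ≥ 61.4 W/(m·K); cost ≤ 75 $/kg. Survivors: candidate D, candidate S.
Normalizing units and computing the index:
  candidate D: σ_y = 232.0 MPa, ρ = 8458 kg/m³
  candidate S: σ_y = 483.3 MPa, ρ = 3188 kg/m³
  candidate S: M = 6.90×10⁻³
  candidate D: M = 1.80×10⁻³
Highest index: candidate S.

candidate S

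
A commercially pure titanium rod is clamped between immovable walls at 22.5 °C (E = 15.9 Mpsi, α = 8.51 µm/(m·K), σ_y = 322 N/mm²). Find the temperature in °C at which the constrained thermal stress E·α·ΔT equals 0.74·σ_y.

E = 15.9 Mpsi = 109.6 GPa.
σ_y = 322 N/mm² = 322.0 MPa.
E·α·ΔT = 238.3 MPa ⇒ ΔT = 238.3 / (109.6×10³ × 8.51×10⁻⁶) = 255.4 K.
T = 22.5 + 255.4 = 277.9 °C.

278 °C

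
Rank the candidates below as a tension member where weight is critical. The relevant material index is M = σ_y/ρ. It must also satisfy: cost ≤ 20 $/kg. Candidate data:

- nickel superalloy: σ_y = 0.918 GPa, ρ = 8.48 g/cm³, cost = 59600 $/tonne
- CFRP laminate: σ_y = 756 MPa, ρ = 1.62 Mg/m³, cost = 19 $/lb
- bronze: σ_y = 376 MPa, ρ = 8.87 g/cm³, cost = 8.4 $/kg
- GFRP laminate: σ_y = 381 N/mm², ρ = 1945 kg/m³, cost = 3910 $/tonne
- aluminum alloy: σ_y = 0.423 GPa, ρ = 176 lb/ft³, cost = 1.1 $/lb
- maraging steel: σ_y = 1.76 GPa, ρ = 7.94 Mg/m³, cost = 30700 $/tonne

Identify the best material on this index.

GFRP laminate

Screen on constraints: cost ≤ 20 $/kg. Survivors: bronze, GFRP laminate, aluminum alloy.
Putting every candidate on a common basis:
  bronze: σ_y = 376.0 MPa, ρ = 8870 kg/m³
  GFRP laminate: σ_y = 381.0 MPa, ρ = 1945 kg/m³
  aluminum alloy: σ_y = 423.0 MPa, ρ = 2819 kg/m³
  GFRP laminate: M = 196 kN·m/kg
  aluminum alloy: M = 150 kN·m/kg
  bronze: M = 42.4 kN·m/kg
GFRP laminate has the largest M.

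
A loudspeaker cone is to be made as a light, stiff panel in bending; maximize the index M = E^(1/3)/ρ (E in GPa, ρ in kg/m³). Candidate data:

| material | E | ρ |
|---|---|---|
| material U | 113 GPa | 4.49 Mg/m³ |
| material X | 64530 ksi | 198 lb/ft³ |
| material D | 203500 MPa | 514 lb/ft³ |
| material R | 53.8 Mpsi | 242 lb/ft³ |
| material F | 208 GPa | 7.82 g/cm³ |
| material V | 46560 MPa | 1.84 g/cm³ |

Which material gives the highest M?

In SI units:
  material U: E = 113.0 GPa, ρ = 4490 kg/m³
  material X: E = 444.9 GPa, ρ = 3172 kg/m³
  material D: E = 203.5 GPa, ρ = 8233 kg/m³
  material R: E = 370.9 GPa, ρ = 3876 kg/m³
  material F: E = 208.0 GPa, ρ = 7820 kg/m³
  material V: E = 46.56 GPa, ρ = 1840 kg/m³
  material X: M = 2.41×10⁻³
  material V: M = 1.96×10⁻³
  material R: M = 1.85×10⁻³
  material U: M = 1.08×10⁻³
  material F: M = 0.758×10⁻³
  material D: M = 0.714×10⁻³
Material X ranks first.

material X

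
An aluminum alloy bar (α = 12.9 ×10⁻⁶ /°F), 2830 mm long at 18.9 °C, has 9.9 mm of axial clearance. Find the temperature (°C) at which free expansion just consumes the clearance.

170 °C

α = 12.9×10⁻⁶/°F × 9/5 = 23.2×10⁻⁶/K.
α·L₀·ΔT = 9.9 mm ⇒ ΔT = 9.9 / (23.2×10⁻⁶ × 2830.0) = 150.7 K.
T = 18.9 + 150.7 = 169.6 °C.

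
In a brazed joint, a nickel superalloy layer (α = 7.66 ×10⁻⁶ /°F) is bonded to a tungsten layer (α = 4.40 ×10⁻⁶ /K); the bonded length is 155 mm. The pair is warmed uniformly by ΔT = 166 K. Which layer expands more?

nickel superalloy: α = 7.66×10⁻⁶/°F × 9/5 = 13.8×10⁻⁶/K.
α(nickel superalloy) = 13.8×10⁻⁶/K vs α(tungsten) = 4.40×10⁻⁶/K.
Higher α expands more for the same ΔT: nickel superalloy.

nickel superalloy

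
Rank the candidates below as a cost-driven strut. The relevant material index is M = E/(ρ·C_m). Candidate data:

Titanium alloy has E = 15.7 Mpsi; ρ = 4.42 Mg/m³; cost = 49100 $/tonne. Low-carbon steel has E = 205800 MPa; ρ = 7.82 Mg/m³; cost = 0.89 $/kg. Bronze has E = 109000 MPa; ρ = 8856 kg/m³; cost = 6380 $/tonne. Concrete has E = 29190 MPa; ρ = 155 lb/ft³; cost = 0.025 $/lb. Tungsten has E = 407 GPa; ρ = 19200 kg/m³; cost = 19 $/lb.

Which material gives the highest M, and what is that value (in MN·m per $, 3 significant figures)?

concrete, M = 213 MN·m per $

After converting to SI:
  titanium alloy: E = 108.2 GPa, ρ = 4420 kg/m³, cost = 49.10 $/kg
  low-carbon steel: E = 205.8 GPa, ρ = 7820 kg/m³, cost = 0.8900 $/kg
  bronze: E = 109.0 GPa, ρ = 8856 kg/m³, cost = 6.380 $/kg
  concrete: E = 29.19 GPa, ρ = 2483 kg/m³, cost = 0.05511 $/kg
  tungsten: E = 407.0 GPa, ρ = 19200 kg/m³, cost = 41.89 $/kg
  concrete: M = 213 MN·m per $
  low-carbon steel: M = 29.6 MN·m per $
  bronze: M = 1.93 MN·m per $
  tungsten: M = 0.506 MN·m per $
  titanium alloy: M = 0.499 MN·m per $
Highest index: concrete.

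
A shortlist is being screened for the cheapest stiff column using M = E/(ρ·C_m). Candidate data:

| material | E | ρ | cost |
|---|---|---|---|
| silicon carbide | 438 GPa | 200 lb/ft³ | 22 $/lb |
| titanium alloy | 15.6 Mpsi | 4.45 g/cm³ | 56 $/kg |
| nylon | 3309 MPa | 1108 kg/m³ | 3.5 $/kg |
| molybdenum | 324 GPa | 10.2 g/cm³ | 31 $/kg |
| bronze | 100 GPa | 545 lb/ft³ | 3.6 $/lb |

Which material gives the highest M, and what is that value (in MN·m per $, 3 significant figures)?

In SI units:
  silicon carbide: E = 438.0 GPa, ρ = 3204 kg/m³, cost = 48.50 $/kg
  titanium alloy: E = 107.6 GPa, ρ = 4450 kg/m³, cost = 56.00 $/kg
  nylon: E = 3.309 GPa, ρ = 1108 kg/m³, cost = 3.500 $/kg
  molybdenum: E = 324.0 GPa, ρ = 10200 kg/m³, cost = 31.00 $/kg
  bronze: E = 100.0 GPa, ρ = 8730 kg/m³, cost = 7.937 $/kg
  silicon carbide: M = 2.82 MN·m per $
  bronze: M = 1.44 MN·m per $
  molybdenum: M = 1.02 MN·m per $
  nylon: M = 0.853 MN·m per $
  titanium alloy: M = 0.432 MN·m per $
Silicon carbide has the largest M.

silicon carbide, M = 2.82 MN·m per $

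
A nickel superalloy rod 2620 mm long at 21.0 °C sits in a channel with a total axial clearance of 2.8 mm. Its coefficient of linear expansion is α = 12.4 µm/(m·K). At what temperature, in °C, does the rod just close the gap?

107 °C

α·L₀·ΔT = 2.8 mm ⇒ ΔT = 2.8 / (12.4×10⁻⁶ × 2620.0) = 86.19 K.
T = 21.0 + 86.19 = 107.2 °C.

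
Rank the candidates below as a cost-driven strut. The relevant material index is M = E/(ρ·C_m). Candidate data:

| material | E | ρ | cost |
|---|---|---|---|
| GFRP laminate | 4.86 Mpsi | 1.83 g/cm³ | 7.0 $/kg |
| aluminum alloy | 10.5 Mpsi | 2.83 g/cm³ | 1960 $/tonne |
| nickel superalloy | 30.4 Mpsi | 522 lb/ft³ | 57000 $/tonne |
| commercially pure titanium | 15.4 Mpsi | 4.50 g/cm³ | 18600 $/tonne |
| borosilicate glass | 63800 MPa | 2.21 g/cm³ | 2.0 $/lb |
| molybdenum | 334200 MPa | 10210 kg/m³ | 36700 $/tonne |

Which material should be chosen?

In SI units:
  GFRP laminate: E = 33.51 GPa, ρ = 1830 kg/m³, cost = 7.000 $/kg
  aluminum alloy: E = 72.39 GPa, ρ = 2830 kg/m³, cost = 1.960 $/kg
  nickel superalloy: E = 209.6 GPa, ρ = 8362 kg/m³, cost = 57.00 $/kg
  commercially pure titanium: E = 106.2 GPa, ρ = 4500 kg/m³, cost = 18.60 $/kg
  borosilicate glass: E = 63.80 GPa, ρ = 2210 kg/m³, cost = 4.409 $/kg
  molybdenum: E = 334.2 GPa, ρ = 10210 kg/m³, cost = 36.70 $/kg
  aluminum alloy: M = 13.1 MN·m per $
  borosilicate glass: M = 6.55 MN·m per $
  GFRP laminate: M = 2.62 MN·m per $
  commercially pure titanium: M = 1.27 MN·m per $
  molybdenum: M = 0.892 MN·m per $
  nickel superalloy: M = 0.440 MN·m per $
The maximum is for aluminum alloy.

aluminum alloy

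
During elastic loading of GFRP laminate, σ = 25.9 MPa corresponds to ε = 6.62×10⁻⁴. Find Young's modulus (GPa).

E = σ/ε = 25.9 MPa / 6.62×10⁻⁴ = 39120 MPa = 39.1 GPa.

39.1 GPa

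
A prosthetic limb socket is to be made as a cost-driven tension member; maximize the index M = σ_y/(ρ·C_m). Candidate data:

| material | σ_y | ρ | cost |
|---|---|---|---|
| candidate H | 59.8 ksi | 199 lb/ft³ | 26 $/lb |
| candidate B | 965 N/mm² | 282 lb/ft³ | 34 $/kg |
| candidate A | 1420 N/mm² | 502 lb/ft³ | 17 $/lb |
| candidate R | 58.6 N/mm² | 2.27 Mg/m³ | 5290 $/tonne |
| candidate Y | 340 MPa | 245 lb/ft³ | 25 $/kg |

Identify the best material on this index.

candidate B

In SI units:
  candidate H: σ_y = 412.3 MPa, ρ = 3188 kg/m³, cost = 57.32 $/kg
  candidate B: σ_y = 965.0 MPa, ρ = 4517 kg/m³, cost = 34.00 $/kg
  candidate A: σ_y = 1420 MPa, ρ = 8041 kg/m³, cost = 37.48 $/kg
  candidate R: σ_y = 58.60 MPa, ρ = 2270 kg/m³, cost = 5.290 $/kg
  candidate Y: σ_y = 340.0 MPa, ρ = 3925 kg/m³, cost = 25.00 $/kg
  candidate B: M = 6.28 kN·m per $
  candidate R: M = 4.88 kN·m per $
  candidate A: M = 4.71 kN·m per $
  candidate Y: M = 3.47 kN·m per $
  candidate H: M = 2.26 kN·m per $
Candidate B ranks first.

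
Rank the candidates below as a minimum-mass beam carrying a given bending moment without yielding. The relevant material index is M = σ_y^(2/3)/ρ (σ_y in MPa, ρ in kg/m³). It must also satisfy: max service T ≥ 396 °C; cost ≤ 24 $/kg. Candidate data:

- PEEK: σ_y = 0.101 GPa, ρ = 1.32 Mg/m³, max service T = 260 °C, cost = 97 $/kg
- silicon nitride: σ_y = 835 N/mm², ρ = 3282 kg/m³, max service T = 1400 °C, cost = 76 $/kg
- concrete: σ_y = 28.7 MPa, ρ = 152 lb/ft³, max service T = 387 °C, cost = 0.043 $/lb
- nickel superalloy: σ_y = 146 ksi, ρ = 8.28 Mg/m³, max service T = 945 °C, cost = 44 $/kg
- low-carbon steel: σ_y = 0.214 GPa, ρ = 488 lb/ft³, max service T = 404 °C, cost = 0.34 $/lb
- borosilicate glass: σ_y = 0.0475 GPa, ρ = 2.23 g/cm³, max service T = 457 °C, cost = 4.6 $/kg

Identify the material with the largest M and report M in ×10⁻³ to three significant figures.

borosilicate glass, M = 5.88×10⁻³

Screen on constraints: max service T ≥ 396 °C; cost ≤ 24 $/kg. Survivors: low-carbon steel, borosilicate glass.
In SI units:
  low-carbon steel: σ_y = 214.0 MPa, ρ = 7817 kg/m³
  borosilicate glass: σ_y = 47.50 MPa, ρ = 2230 kg/m³
  borosilicate glass: M = 5.88×10⁻³
  low-carbon steel: M = 4.58×10⁻³
Borosilicate glass has the largest M.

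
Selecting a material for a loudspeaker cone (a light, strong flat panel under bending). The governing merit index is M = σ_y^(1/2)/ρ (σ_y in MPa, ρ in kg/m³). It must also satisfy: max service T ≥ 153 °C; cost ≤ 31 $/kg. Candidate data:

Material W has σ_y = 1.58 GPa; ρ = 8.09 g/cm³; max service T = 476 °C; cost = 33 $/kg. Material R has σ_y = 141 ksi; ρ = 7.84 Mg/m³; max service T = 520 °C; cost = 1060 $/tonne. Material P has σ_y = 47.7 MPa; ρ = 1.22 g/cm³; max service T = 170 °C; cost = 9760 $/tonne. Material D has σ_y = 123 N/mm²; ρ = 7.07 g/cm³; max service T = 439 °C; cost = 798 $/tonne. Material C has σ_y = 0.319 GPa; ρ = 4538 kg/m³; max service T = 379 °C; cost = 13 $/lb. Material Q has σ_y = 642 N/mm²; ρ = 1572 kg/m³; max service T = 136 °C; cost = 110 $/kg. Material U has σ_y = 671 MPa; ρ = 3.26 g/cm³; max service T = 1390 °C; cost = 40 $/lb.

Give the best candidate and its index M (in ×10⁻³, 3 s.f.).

Screen on constraints: max service T ≥ 153 °C; cost ≤ 31 $/kg. Survivors: material R, material P, material D, material C.
After converting to SI:
  material R: σ_y = 972.2 MPa, ρ = 7840 kg/m³
  material P: σ_y = 47.70 MPa, ρ = 1220 kg/m³
  material D: σ_y = 123.0 MPa, ρ = 7070 kg/m³
  material C: σ_y = 319.0 MPa, ρ = 4538 kg/m³
  material P: M = 5.66×10⁻³
  material R: M = 3.98×10⁻³
  material C: M = 3.94×10⁻³
  material D: M = 1.57×10⁻³
Highest index: material P.

material P, M = 5.66×10⁻³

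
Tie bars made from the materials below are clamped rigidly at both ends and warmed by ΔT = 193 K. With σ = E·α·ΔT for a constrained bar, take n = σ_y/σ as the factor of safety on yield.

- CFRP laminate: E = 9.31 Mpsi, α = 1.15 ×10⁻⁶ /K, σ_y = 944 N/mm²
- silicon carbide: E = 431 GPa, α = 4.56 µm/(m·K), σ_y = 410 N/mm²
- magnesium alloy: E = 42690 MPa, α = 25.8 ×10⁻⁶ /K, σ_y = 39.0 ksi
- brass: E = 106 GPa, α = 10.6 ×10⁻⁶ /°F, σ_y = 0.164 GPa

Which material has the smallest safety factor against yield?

In consistent units (E in GPa, α in ×10⁻⁶/K, σ_y in MPa):
  CFRP laminate: E = 64.19, α = 1.15, σ_y = 944.0 → σ = 14.2 MPa, n = 66.3
  silicon carbide: E = 431.0, α = 4.56, σ_y = 410.0 → σ = 379 MPa, n = 1.08
  magnesium alloy: E = 42.69, α = 25.8, σ_y = 268.9 → σ = 213 MPa, n = 1.26
  brass: E = 106.0, α = 19.1, σ_y = 164.0 → σ = 390 MPa, n = 0.420
Smallest n: brass with n = 0.420.

brass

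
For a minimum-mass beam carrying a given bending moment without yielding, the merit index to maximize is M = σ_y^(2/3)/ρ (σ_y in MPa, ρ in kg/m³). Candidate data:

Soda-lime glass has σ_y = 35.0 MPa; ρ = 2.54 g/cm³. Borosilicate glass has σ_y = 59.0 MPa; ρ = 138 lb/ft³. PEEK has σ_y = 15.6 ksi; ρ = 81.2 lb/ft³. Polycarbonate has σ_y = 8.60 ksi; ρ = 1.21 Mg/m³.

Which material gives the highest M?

PEEK

After converting to SI:
  soda-lime glass: σ_y = 35.00 MPa, ρ = 2540 kg/m³
  borosilicate glass: σ_y = 59.00 MPa, ρ = 2211 kg/m³
  PEEK: σ_y = 107.6 MPa, ρ = 1301 kg/m³
  polycarbonate: σ_y = 59.29 MPa, ρ = 1210 kg/m³
  PEEK: M = 17.4×10⁻³
  polycarbonate: M = 12.6×10⁻³
  borosilicate glass: M = 6.86×10⁻³
  soda-lime glass: M = 4.21×10⁻³
The maximum is for PEEK.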